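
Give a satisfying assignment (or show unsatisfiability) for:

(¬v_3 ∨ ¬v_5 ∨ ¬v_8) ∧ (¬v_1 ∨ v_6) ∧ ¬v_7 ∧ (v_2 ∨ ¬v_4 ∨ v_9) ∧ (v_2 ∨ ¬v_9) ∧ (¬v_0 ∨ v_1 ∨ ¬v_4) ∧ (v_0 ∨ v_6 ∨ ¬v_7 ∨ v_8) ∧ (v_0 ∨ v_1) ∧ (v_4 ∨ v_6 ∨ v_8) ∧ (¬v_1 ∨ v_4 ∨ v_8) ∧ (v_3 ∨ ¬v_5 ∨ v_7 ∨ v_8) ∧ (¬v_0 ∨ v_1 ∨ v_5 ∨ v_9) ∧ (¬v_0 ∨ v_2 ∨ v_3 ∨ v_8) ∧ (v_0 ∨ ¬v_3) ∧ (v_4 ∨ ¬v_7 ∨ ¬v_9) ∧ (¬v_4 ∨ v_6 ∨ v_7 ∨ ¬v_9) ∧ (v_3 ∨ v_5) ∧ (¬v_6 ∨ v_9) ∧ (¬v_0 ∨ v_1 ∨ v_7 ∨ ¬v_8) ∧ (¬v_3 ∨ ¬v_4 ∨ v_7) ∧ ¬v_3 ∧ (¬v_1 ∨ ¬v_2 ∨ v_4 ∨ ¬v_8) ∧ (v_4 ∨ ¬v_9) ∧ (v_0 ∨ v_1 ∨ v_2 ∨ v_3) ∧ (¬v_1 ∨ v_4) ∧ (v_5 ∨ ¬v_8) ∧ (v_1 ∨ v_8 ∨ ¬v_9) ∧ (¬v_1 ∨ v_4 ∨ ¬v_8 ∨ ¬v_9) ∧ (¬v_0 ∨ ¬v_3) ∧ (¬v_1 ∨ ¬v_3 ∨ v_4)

v_0 = True; v_1 = True; v_2 = True; v_3 = False; v_4 = True; v_5 = True; v_6 = True; v_7 = False; v_8 = True; v_9 = True

Unit clause (¬v_7) forces v_7 = False.
Unit clause (¬v_3) forces v_3 = False.
In (v_3 ∨ v_5) only v_5 is left, so v_5 = True.
In (v_3 ∨ ¬v_5 ∨ v_7 ∨ v_8) only v_8 is left, so v_8 = True.
Set v_0 = True.
  then (¬v_0 ∨ v_1 ∨ v_7 ∨ ¬v_8) forces v_1 = True.
  then (¬v_1 ∨ v_4) forces v_4 = True.
  then (¬v_1 ∨ v_6) forces v_6 = True.
  then (¬v_6 ∨ v_9) forces v_9 = True.
  then (v_2 ∨ ¬v_9) forces v_2 = True.
All clauses satisfied.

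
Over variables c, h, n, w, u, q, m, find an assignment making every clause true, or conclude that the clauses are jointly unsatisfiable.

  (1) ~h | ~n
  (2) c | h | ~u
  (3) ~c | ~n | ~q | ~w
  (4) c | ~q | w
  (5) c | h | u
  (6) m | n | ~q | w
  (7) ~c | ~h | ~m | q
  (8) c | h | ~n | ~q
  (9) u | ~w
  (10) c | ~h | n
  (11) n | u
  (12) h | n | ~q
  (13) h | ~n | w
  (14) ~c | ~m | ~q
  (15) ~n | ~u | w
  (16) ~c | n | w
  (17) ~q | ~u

c=T, h=F, n=T, w=T, u=T, q=F, m=T

Set c = True.
Set h = False.
Set n = True.
  then (h | ~n | w) forces w = True.
  then (~c | ~n | ~q | ~w) forces q = False.
  then (u | ~w) forces u = True.
Set m = True.
All clauses satisfied.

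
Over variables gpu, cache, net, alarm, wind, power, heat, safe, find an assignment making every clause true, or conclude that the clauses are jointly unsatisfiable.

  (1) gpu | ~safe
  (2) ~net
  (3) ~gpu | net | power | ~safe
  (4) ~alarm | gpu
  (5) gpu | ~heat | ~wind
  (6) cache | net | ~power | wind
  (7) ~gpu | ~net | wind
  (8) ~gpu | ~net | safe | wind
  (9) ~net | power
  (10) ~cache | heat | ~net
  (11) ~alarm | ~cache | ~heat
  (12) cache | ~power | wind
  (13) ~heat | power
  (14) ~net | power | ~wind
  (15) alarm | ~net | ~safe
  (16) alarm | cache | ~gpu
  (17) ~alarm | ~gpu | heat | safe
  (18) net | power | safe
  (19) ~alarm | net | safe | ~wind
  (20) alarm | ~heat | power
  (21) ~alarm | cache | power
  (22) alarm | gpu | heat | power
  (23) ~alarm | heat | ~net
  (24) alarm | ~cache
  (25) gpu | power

Unit clause (~net) forces net = False.
Set gpu = True.
Set cache = True.
  then (alarm | ~cache) forces alarm = True.
  then (~alarm | ~cache | ~heat) forces heat = False.
  then (~alarm | ~gpu | heat | safe) forces safe = True.
  then (~gpu | net | power | ~safe) forces power = True.
Set wind = True.
All clauses satisfied.

gpu = True, cache = True, net = False, alarm = True, wind = True, power = True, heat = False, safe = True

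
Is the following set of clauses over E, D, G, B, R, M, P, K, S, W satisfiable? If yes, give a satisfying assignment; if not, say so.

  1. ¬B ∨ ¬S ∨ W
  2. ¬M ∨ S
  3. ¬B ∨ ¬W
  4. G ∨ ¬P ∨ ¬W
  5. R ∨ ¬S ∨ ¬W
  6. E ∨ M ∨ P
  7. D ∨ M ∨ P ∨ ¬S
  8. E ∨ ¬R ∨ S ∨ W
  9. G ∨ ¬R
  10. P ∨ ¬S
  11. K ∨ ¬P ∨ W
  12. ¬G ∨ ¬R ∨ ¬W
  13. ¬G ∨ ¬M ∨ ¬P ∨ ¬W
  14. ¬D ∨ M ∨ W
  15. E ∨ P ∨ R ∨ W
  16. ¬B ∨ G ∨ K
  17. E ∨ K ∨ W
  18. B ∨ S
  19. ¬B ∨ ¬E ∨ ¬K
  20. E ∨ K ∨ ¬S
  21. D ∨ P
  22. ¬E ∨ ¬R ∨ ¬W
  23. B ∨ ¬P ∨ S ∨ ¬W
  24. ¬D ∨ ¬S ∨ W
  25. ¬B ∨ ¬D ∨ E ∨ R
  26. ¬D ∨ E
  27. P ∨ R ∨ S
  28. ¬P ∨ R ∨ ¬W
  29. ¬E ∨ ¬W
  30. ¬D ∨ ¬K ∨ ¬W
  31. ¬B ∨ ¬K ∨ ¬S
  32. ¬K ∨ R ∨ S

E = False; D = False; G = False; B = False; R = False; M = False; P = True; K = True; S = True; W = False

Set E = False.
  then (¬D ∨ E) forces D = False.
  then (D ∨ P) forces P = True.
Set G = False.
  then (G ∨ ¬P ∨ ¬W) forces W = False.
  then (G ∨ ¬R) forces R = False.
  then (K ∨ ¬P ∨ W) forces K = True.
  then (¬K ∨ R ∨ S) forces S = True.
  then (¬B ∨ ¬S ∨ W) forces B = False.
Set M = False.
All clauses satisfied.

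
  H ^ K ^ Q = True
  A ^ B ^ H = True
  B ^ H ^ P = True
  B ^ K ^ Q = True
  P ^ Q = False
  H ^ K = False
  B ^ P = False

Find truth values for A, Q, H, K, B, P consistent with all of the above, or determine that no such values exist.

A = True, Q = True, H = True, K = True, B = True, P = True

H ^ K ^ Q = T ^ T ^ T = True ✓
A ^ B ^ H = T ^ T ^ T = True ✓
B ^ H ^ P = T ^ T ^ T = True ✓
B ^ K ^ Q = T ^ T ^ T = True ✓
P ^ Q = T ^ T = False ✓
H ^ K = T ^ T = False ✓
B ^ P = T ^ T = False ✓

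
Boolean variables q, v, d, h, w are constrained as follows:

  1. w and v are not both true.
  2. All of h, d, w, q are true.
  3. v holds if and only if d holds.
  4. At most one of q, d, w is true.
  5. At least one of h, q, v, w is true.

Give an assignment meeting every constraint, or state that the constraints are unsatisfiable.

Unsatisfiable — no assignment works.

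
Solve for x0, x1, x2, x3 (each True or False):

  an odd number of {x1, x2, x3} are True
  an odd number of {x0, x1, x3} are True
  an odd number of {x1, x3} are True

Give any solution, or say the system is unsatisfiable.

x0: False, x1: True, x2: False, x3: False

{x1, x2, x3}: 1 true → odd ✓
{x0, x1, x3}: 1 true → odd ✓
{x1, x3}: 1 true → odd ✓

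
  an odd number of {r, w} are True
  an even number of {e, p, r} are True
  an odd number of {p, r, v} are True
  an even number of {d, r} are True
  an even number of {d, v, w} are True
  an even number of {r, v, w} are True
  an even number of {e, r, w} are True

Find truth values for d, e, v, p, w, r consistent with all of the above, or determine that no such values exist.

Adding constraints 2, 3, 4, 5, 7 mod 2: every variable appears an even number of times on the left, so the left side is 0.
But the right sides sum to 1 (mod 2). 0 ≠ 1 — the system is inconsistent.

No satisfying assignment exists.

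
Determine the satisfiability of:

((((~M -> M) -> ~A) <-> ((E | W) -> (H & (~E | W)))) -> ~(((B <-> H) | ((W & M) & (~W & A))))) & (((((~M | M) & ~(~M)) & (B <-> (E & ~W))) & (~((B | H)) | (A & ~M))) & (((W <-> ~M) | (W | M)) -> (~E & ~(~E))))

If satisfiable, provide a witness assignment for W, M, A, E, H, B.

No satisfying assignment exists.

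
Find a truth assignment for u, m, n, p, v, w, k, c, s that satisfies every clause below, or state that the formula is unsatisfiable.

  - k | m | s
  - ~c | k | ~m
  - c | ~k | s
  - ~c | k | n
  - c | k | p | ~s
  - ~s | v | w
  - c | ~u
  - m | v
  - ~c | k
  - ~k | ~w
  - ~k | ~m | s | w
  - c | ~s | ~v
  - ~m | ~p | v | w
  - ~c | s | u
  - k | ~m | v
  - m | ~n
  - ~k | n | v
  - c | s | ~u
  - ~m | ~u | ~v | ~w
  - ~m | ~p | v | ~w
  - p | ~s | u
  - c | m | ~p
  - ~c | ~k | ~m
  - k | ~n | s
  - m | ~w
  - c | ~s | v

Set u = False.
Set m = True.
Set n = False.
Set p = False.
  then (p | ~s | u) forces s = False.
  then (~c | s | u) forces c = False.
  then (c | ~k | s) forces k = False.
  then (k | ~m | v) forces v = True.
Set w = True.
All clauses satisfied.

u: False, m: True, n: False, p: False, v: True, w: True, k: False, c: False, s: False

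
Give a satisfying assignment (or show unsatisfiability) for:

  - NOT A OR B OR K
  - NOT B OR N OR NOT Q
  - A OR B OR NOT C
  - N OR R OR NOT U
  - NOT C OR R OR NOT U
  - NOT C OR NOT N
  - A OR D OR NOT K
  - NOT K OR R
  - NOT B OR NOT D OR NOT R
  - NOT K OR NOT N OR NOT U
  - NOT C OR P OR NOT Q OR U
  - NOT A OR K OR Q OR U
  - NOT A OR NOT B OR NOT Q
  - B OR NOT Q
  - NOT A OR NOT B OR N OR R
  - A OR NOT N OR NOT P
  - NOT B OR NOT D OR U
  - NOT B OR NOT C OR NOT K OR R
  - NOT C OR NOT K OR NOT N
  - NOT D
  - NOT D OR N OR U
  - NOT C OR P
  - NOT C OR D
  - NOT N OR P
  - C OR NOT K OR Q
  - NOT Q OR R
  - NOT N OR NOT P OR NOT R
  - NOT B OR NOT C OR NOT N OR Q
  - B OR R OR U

Unit clause (NOT D) forces D = False.
In (NOT C OR D) only NOT C is left, so C = False.
Set P = True.
Set B = True.
Set A = False.
  then (A OR D OR NOT K) forces K = False.
  then (A OR NOT N OR NOT P) forces N = False.
  then (NOT B OR N OR NOT Q) forces Q = False.
Set R = True.
Set U = True.
All clauses satisfied.

P=T, B=T, A=F, Q=F, K=F, C=F, R=T, U=T, D=F, N=F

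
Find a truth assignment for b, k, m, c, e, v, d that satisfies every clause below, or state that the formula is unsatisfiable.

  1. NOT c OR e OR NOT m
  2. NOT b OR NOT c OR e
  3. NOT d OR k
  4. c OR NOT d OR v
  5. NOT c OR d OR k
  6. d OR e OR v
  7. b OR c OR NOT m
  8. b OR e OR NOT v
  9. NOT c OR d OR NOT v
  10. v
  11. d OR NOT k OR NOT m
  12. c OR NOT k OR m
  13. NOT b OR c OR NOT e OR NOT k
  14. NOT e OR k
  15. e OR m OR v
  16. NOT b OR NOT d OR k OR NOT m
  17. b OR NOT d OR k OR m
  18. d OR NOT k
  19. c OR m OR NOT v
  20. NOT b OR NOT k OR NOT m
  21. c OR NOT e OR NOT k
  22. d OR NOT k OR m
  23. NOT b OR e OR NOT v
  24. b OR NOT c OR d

Unit clause (v) forces v = True.
Set b = False.
  then (b OR e OR NOT v) forces e = True.
  then (NOT e OR k) forces k = True.
  then (d OR NOT k) forces d = True.
  then (c OR NOT e OR NOT k) forces c = True.
Set m = True.
All clauses satisfied.

b = False, k = True, m = True, c = True, e = True, v = True, d = True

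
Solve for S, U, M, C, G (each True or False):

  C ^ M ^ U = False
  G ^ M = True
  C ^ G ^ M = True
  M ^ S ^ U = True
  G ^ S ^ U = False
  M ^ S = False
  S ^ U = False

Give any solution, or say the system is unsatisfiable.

S = True, U = True, M = True, C = False, G = False

C ^ M ^ U = F ^ T ^ T = False ✓
G ^ M = F ^ T = True ✓
C ^ G ^ M = F ^ F ^ T = True ✓
M ^ S ^ U = T ^ T ^ T = True ✓
G ^ S ^ U = F ^ T ^ T = False ✓
M ^ S = T ^ T = False ✓
S ^ U = T ^ T = False ✓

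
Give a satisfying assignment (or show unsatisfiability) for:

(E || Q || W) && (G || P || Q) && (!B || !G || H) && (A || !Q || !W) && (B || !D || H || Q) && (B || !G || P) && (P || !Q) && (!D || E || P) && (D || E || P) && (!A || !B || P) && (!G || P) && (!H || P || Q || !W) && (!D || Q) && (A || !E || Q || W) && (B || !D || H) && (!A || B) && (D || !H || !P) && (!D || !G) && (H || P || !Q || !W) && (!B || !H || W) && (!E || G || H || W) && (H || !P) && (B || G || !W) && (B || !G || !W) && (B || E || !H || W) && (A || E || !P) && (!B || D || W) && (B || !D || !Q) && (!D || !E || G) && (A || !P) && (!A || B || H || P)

B = True, G = False, W = True, E = False, P = True, H = True, D = True, Q = True, A = True

Try B = False:
  (!A || B) forces A = False.
  (A || !P) forces P = False.
  (B || !G || P) forces G = False.
  (G || P || Q) forces Q = True.
  clause (P || !Q) is falsified — backtrack.
So B = True.
Try G = True:
  (!B || !G || H) forces H = True.
  (!G || P) forces P = True.
  (D || !H || !P) forces D = True.
  clause (!D || !G) is falsified — backtrack.
So G = False.
Set W = True.
Set E = False.
Try P = False:
  (G || P || Q) forces Q = True.
  clause (P || !Q) is falsified — backtrack.
So P = True.
  then (H || !P) forces H = True.
  then (A || E || !P) forces A = True.
  then (D || !H || !P) forces D = True.
  then (!D || Q) forces Q = True.
All clauses satisfied.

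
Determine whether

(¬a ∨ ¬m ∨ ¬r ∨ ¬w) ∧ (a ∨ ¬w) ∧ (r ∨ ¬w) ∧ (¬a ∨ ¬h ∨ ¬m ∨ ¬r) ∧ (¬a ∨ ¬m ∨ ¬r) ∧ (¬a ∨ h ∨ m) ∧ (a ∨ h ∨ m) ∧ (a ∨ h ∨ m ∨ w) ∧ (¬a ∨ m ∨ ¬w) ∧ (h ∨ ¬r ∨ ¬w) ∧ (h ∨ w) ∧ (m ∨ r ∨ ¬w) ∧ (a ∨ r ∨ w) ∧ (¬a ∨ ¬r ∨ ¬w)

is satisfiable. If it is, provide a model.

Try h = False:
  (h ∨ w) forces w = True.
  (a ∨ ¬w) forces a = True.
  (r ∨ ¬w) forces r = True.
  clause (h ∨ ¬r ∨ ¬w) is falsified — backtrack.
So h = True.
Set w = False.
Set m = False.
Set r = True.
Set a = False.
All clauses satisfied.

h: True, w: False, m: False, r: True, a: False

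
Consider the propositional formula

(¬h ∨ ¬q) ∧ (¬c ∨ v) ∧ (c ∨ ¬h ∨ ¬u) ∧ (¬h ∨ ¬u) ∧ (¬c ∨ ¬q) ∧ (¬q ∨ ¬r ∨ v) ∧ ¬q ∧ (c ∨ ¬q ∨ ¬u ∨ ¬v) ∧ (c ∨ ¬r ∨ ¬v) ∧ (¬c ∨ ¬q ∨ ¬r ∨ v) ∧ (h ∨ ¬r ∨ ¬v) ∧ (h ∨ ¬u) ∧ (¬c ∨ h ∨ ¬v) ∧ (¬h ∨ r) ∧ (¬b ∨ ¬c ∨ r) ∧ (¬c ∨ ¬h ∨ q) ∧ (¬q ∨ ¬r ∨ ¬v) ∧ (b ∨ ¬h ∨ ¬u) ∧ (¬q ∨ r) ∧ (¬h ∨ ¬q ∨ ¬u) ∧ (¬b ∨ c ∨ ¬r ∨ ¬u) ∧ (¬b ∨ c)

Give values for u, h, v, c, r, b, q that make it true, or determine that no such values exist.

u=F; h=F; v=F; c=F; r=F; b=F; q=F

Unit clause (¬q) forces q = False.
Try u = True:
  (¬h ∨ ¬u) forces h = False.
  clause (h ∨ ¬u) is falsified — backtrack.
So u = False.
Set h = False.
Set v = False.
  then (¬c ∨ v) forces c = False.
  then (¬b ∨ c) forces b = False.
Set r = False.
All clauses satisfied.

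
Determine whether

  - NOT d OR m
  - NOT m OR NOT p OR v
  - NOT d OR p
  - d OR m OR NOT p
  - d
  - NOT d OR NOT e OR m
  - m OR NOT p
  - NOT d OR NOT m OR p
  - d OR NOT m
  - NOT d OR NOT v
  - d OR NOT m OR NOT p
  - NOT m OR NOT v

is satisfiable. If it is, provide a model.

UNSATISFIABLE

Case d = True:
  (NOT d OR m) forces m = True.
  (NOT d OR p) forces p = True.
  (NOT m OR NOT p OR v) forces v = True.
  Clause (NOT d OR NOT v) is falsified — contradiction.
Case d = False:
  Clause (d) is falsified — contradiction.
Both cases fail, so the formula is unsatisfiable.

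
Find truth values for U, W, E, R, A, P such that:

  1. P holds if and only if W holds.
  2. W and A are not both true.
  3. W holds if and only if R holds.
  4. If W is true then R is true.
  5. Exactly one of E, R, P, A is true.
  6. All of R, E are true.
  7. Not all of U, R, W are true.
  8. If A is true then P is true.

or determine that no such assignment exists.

Case E = True:
  (5) with E=T forces R = False.
  Constraint (6) is violated (R=F) — contradiction.
Case E = False:
  Constraint (6) is violated (E=F) — contradiction.
Both cases fail — unsatisfiable.

The formula is unsatisfiable.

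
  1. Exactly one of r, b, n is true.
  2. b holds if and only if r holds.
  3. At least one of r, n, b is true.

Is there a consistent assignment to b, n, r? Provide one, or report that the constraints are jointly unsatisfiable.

b = False; n = True; r = False

  (1) {r, b, n}: 1 true — exactly one ✓
  (2) b=F, r=F — same ✓
  (3) {r, n, b}: 1 true — at least one ✓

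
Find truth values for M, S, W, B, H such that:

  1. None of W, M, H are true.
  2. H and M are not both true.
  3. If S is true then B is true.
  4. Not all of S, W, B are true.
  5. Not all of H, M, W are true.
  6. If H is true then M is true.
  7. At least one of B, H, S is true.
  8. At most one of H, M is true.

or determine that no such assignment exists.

M=F; S=F; W=F; B=T; H=F

  (1) {W, M, H}: 0 true — none ✓
  (2) H=F, M=F — not both ✓
  (3) S=F ⇒ B: vacuous ✓
  (4) {S, W, B}: 1/3 true — not all ✓
  (5) {H, M, W}: 0/3 true — not all ✓
  (6) H=F ⇒ M: vacuous ✓
  (7) {B, H, S}: 1 true — at least one ✓
  (8) {H, M}: 0 true — at most one ✓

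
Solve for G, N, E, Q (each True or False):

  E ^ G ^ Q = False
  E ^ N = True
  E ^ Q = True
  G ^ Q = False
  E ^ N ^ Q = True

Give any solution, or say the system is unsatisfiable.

UNSATISFIABLE

Adding constraints 1, 2, 3, 4, 5 mod 2: every variable appears an even number of times on the left, so the left side is 0.
But the right sides sum to 1 (mod 2). 0 ≠ 1 — the system is inconsistent.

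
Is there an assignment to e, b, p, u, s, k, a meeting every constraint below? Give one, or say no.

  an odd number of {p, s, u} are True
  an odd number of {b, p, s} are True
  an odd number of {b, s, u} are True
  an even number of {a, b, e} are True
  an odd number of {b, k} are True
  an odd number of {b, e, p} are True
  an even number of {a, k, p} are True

e: True, b: False, p: False, u: False, s: True, k: True, a: True

{p, s, u}: 1 true → odd ✓
{b, p, s}: 1 true → odd ✓
{b, s, u}: 1 true → odd ✓
{a, b, e}: 2 true → even ✓
{b, k}: 1 true → odd ✓
{b, e, p}: 1 true → odd ✓
{a, k, p}: 2 true → even ✓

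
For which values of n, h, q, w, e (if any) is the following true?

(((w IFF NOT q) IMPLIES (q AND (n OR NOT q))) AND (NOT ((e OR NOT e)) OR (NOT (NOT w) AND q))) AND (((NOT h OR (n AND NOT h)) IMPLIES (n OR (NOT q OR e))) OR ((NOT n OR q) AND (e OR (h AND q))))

n=F, h=F, q=T, w=T, e=T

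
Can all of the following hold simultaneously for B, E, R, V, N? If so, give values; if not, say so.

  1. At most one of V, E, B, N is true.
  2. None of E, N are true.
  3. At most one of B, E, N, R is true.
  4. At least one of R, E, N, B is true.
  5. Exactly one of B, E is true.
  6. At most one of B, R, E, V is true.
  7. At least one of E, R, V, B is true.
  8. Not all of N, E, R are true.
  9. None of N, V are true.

B=T; E=F; R=F; V=F; N=F

  (1) {V, E, B, N}: 1 true — at most one ✓
  (2) {E, N}: 0 true — none ✓
  (3) {B, E, N, R}: 1 true — at most one ✓
  (4) {R, E, N, B}: 1 true — at least one ✓
  (5) {B, E}: 1 true — exactly one ✓
  (6) {B, R, E, V}: 1 true — at most one ✓
  (7) {E, R, V, B}: 1 true — at least one ✓
  (8) {N, E, R}: 0/3 true — not all ✓
  (9) {N, V}: 0 true — none ✓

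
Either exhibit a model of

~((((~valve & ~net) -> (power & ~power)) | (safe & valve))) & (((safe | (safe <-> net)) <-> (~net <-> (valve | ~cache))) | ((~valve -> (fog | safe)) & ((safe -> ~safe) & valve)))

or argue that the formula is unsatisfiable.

safe = True, fog = False, cache = False, power = True, net = False, valve = False

  ~((((~valve & ~net) -> (power & ~power)) | (safe & valve))) = True
    ((~valve & ~net) -> (power & ~power)) | (safe & valve) = False
      (~valve & ~net) -> (power & ~power) = False
        ~valve & ~net = True
          ~valve = True
          ~net = True
        power & ~power = False
          ~power = False
      safe & valve = False
  ((safe | (safe <-> net)) <-> (~net <-> (valve | ~cache))) | ((~valve -> (fog | safe)) & ((safe -> ~safe) & valve)) = True
    (safe | (safe <-> net)) <-> (~net <-> (valve | ~cache)) = True
      safe | (safe <-> net) = True
        safe <-> net = False
      ~net <-> (valve | ~cache) = True
        ~net = True
        valve | ~cache = True
          ~cache = True
    (~valve -> (fog | safe)) & ((safe -> ~safe) & valve) = False
      ~valve -> (fog | safe) = True
        ~valve = True
        fog | safe = True
      (safe -> ~safe) & valve = False
        safe -> ~safe = False
          ~safe = False
Both conjuncts True, so the formula holds.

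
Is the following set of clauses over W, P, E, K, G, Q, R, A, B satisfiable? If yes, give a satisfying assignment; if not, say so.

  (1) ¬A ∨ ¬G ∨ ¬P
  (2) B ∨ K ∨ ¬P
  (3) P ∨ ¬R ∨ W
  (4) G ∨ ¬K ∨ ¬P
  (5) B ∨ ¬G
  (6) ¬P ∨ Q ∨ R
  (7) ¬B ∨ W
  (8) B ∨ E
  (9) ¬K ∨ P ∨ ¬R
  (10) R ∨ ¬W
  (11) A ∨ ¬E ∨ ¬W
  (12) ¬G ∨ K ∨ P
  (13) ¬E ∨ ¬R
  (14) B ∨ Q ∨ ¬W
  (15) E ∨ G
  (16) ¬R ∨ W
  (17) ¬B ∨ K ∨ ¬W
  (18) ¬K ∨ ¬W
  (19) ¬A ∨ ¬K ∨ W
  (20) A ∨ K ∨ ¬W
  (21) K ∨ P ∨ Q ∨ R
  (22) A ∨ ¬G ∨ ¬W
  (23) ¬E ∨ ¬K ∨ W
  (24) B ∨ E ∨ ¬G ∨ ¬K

W=F, P=F, E=T, K=F, G=F, Q=T, R=F, A=F, B=F

Set W = False.
  then (¬B ∨ W) forces B = False.
  then (B ∨ E) forces E = True.
  then (¬E ∨ ¬R) forces R = False.
  then (¬E ∨ ¬K ∨ W) forces K = False.
  then (B ∨ K ∨ ¬P) forces P = False.
  then (B ∨ ¬G) forces G = False.
  then (K ∨ P ∨ Q ∨ R) forces Q = True.
Set A = False.
All clauses satisfied.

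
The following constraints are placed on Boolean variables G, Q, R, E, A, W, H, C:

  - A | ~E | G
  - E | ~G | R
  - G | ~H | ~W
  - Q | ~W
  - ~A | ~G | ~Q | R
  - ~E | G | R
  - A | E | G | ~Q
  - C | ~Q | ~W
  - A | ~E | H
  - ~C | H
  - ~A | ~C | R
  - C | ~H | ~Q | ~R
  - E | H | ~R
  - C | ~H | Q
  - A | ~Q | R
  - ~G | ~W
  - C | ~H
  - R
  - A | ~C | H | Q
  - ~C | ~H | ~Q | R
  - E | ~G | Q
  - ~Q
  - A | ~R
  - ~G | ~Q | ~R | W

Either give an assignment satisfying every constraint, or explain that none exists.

G: False, Q: False, R: True, E: True, A: True, W: False, H: False, C: False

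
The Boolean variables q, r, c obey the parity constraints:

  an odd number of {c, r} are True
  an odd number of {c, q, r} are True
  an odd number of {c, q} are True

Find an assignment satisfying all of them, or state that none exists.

q: False; r: False; c: True

{c, r}: 1 true → odd ✓
{c, q, r}: 1 true → odd ✓
{c, q}: 1 true → odd ✓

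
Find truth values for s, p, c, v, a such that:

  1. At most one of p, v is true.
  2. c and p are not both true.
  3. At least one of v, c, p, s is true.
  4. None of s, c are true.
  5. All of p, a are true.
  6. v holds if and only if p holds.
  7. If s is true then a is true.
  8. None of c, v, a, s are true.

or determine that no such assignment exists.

Case a = True:
  Constraint (8) is violated (a=T) — contradiction.
Case a = False:
  Constraint (5) is violated (a=F) — contradiction.
Both cases fail — unsatisfiable.

Unsatisfiable — no assignment works.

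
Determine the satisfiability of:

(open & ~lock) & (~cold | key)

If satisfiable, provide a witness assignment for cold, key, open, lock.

cold = True, key = True, open = True, lock = False

  open & ~lock = True
    ~lock = True
  ~cold | key = True
    ~cold = False
Both conjuncts True, so the formula holds.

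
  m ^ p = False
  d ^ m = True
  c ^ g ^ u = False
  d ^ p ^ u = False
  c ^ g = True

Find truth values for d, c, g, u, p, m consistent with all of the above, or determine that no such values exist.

d = True; c = False; g = True; u = True; p = False; m = False

m ^ p = F ^ F = False ✓
d ^ m = T ^ F = True ✓
c ^ g ^ u = F ^ T ^ T = False ✓
d ^ p ^ u = T ^ F ^ T = False ✓
c ^ g = F ^ T = True ✓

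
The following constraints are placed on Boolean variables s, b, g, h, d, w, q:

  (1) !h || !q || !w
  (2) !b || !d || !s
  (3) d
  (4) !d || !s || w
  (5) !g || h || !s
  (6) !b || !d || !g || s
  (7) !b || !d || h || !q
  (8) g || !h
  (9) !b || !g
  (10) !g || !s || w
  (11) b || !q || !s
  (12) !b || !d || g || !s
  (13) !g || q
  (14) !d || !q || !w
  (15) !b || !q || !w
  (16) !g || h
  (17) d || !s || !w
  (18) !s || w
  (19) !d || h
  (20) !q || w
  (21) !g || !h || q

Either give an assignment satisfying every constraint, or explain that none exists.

Unsatisfiable — no assignment works.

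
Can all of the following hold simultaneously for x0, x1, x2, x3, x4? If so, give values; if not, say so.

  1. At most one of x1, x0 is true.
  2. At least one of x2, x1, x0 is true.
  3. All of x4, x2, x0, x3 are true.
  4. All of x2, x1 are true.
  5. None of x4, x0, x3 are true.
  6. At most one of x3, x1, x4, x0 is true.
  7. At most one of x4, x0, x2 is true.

The formula is unsatisfiable.

Case x0 = True:
  Constraint (5) is violated (x0=T) — contradiction.
Case x0 = False:
  Constraint (3) is violated (x0=F) — contradiction.
Both cases fail — unsatisfiable.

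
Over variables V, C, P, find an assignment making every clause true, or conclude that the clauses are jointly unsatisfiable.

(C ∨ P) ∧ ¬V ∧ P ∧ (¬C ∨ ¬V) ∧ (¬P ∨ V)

Case V = True:
  Clause (¬V) is falsified — contradiction.
Case V = False:
  (P) forces P = True.
  Clause (¬P ∨ V) is falsified — contradiction.
Both cases fail, so the formula is unsatisfiable.

No satisfying assignment exists.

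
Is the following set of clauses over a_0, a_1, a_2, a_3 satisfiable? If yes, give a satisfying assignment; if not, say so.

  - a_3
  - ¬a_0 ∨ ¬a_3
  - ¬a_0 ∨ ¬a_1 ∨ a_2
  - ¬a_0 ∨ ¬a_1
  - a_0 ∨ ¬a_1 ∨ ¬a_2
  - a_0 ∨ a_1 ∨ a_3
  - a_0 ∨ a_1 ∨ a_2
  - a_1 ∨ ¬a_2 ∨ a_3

a_0 = False, a_1 = True, a_2 = False, a_3 = True

Unit clause (a_3) forces a_3 = True.
In (¬a_0 ∨ ¬a_3) only ¬a_0 is left, so a_0 = False.
Set a_1 = True.
  then (a_0 ∨ ¬a_1 ∨ ¬a_2) forces a_2 = False.
All clauses satisfied.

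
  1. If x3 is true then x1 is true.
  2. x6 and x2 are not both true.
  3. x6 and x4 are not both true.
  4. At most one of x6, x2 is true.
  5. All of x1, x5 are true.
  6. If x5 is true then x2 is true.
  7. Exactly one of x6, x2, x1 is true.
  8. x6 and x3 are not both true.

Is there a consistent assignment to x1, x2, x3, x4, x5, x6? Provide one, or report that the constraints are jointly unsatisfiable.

Case x1 = True:
  (5) forces x5 = True.
  (6) with x5=T forces x2 = True.
  Constraint (7) is violated (x2=T, x1=T) — contradiction.
Case x1 = False:
  Constraint (5) is violated (x1=F) — contradiction.
Both cases fail — unsatisfiable.

The formula is unsatisfiable.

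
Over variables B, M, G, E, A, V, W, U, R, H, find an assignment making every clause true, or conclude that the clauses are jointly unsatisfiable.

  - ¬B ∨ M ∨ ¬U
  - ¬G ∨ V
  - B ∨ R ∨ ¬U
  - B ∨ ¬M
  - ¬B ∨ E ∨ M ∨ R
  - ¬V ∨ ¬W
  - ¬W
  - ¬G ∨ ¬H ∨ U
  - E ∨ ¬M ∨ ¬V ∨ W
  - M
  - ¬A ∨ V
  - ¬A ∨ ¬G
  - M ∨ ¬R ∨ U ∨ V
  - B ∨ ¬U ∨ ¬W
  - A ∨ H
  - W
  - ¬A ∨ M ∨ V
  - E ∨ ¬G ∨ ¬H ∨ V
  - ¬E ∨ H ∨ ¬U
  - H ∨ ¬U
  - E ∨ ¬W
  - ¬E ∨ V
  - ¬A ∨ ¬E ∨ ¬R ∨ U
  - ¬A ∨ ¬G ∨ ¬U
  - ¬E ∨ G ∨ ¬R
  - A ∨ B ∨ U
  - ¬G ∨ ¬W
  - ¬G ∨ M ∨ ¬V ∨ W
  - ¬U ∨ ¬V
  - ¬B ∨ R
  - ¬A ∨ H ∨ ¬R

Case W = True:
  Clause (¬W) is falsified — contradiction.
Case W = False:
  Clause (W) is falsified — contradiction.
Both cases fail, so the formula is unsatisfiable.

Unsatisfiable — no assignment works.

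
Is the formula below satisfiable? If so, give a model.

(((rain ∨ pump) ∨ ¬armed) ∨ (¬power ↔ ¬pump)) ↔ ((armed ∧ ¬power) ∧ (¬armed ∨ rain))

rain = False; power = True; pump = False; armed = True

  (((rain ∨ pump) ∨ ¬armed) ∨ (¬power ↔ ¬pump)) ↔ ((armed ∧ ¬power) ∧ (¬armed ∨ rain)) = True
    ((rain ∨ pump) ∨ ¬armed) ∨ (¬power ↔ ¬pump) = False
      (rain ∨ pump) ∨ ¬armed = False
        rain ∨ pump = False
        ¬armed = False
      ¬power ↔ ¬pump = False
        ¬power = False
        ¬pump = True
    (armed ∧ ¬power) ∧ (¬armed ∨ rain) = False
      armed ∧ ¬power = False
        ¬power = False
      ¬armed ∨ rain = False
        ¬armed = False
The formula evaluates to True.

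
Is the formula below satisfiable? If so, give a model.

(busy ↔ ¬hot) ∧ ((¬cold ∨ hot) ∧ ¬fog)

cold = True, fog = False, busy = False, hot = True

  busy ↔ ¬hot = True
    ¬hot = False
  (¬cold ∨ hot) ∧ ¬fog = True
    ¬cold ∨ hot = True
      ¬cold = False
    ¬fog = True
Both conjuncts True, so the formula holds.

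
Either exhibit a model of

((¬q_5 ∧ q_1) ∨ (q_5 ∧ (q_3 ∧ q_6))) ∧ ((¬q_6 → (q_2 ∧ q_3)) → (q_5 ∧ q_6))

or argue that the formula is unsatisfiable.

q_1: True; q_2: False; q_3: False; q_5: False; q_6: False

  (¬q_5 ∧ q_1) ∨ (q_5 ∧ (q_3 ∧ q_6)) = True
    ¬q_5 ∧ q_1 = True
      ¬q_5 = True
    q_5 ∧ (q_3 ∧ q_6) = False
      q_3 ∧ q_6 = False
  (¬q_6 → (q_2 ∧ q_3)) → (q_5 ∧ q_6) = True
    ¬q_6 → (q_2 ∧ q_3) = False
      ¬q_6 = True
      q_2 ∧ q_3 = False
    q_5 ∧ q_6 = False
Both conjuncts True, so the formula holds.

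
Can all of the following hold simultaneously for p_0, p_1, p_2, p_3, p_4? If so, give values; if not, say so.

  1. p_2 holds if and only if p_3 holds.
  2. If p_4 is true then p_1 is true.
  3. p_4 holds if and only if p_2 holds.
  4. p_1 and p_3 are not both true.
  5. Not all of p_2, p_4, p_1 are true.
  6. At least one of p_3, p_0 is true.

p_0 = True, p_1 = True, p_2 = False, p_3 = False, p_4 = False

  (1) p_2=F, p_3=F — same ✓
  (2) p_4=F ⇒ p_1: vacuous ✓
  (3) p_4=F, p_2=F — same ✓
  (4) p_1=T, p_3=F — not both ✓
  (5) {p_2, p_4, p_1}: 1/3 true — not all ✓
  (6) {p_3, p_0}: 1 true — at least one ✓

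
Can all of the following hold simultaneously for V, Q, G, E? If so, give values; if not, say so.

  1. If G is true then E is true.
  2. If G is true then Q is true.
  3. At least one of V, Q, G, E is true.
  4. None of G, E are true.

V=T, Q=T, G=F, E=F

  (1) G=F ⇒ E: vacuous ✓
  (2) G=F ⇒ Q: vacuous ✓
  (3) {V, Q, G, E}: 2 true — at least one ✓
  (4) {G, E}: 0 true — none ✓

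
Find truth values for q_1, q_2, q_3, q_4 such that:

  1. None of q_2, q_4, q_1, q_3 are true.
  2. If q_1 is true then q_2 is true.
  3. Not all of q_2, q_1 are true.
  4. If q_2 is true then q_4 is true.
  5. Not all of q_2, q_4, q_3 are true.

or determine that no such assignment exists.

q_1 = False, q_2 = False, q_3 = False, q_4 = False

  (1) {q_2, q_4, q_1, q_3}: 0 true — none ✓
  (2) q_1=F ⇒ q_2: vacuous ✓
  (3) {q_2, q_1}: 0/2 true — not all ✓
  (4) q_2=F ⇒ q_4: vacuous ✓
  (5) {q_2, q_4, q_3}: 0/3 true — not all ✓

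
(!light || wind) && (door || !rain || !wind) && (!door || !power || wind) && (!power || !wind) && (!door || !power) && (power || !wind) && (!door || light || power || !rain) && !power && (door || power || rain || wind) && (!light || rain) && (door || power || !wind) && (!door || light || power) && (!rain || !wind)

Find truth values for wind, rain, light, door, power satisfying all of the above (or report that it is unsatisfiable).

wind = False, rain = True, light = False, door = False, power = False

Unit clause (!power) forces power = False.
In (power || !wind) only !wind is left, so wind = False.
In (!light || wind) only !light is left, so light = False.
In (!door || light || power) only !door is left, so door = False.
In (door || power || rain || wind) only rain is left, so rain = True.
All clauses satisfied.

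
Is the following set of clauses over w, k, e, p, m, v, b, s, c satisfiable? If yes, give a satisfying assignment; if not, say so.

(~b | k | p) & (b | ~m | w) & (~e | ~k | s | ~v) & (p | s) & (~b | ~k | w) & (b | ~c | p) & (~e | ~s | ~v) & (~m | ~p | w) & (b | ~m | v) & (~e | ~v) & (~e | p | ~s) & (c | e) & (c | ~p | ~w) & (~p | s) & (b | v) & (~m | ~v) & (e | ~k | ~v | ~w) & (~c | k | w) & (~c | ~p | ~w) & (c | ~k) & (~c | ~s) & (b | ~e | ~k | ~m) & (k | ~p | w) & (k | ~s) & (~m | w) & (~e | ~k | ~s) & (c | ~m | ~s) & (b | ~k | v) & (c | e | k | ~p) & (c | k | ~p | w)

The formula is unsatisfiable.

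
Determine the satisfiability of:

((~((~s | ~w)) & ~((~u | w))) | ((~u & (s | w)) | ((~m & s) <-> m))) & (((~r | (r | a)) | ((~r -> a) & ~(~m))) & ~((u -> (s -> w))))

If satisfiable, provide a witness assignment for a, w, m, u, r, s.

Case w = True: the conjunct ~((u -> (s -> w))) becomes ~((u -> True)) = False.
Case w = False: the formula simplifies to ((~u & s) | ((~m & s) <-> m)) & (((~r | (r | a)) | ((~r -> a) & ~(~m))) & ~((u -> ~s))).
  u = True: simplifies to ((~m & s) <-> m) & (((~r | (r | a)) | ((~r -> a) & ~(~m))) & ~(~s)).
    m = True: the conjunct (~m & s) <-> m becomes (False & s) <-> True = False.
    m = False: simplifies to ~s & ((~r | (r | a)) & ~(~s)).
      s = True: the conjunct ~s is False.
      s = False: the conjunct ~(~s) becomes ~(~False) = False.
  u = False: the conjunct ~((u -> ~s)) becomes ~((False -> ~s)) = False.
Both cases fail — unsatisfiable.

Unsatisfiable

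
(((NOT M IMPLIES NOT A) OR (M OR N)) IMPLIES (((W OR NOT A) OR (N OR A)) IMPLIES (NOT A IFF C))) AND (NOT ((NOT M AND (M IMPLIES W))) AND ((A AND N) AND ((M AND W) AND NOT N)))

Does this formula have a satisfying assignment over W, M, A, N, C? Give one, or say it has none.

Case N = True: the conjunct NOT N is False.
Case N = False: the conjunct N is False.
Both cases fail — unsatisfiable.

Unsatisfiable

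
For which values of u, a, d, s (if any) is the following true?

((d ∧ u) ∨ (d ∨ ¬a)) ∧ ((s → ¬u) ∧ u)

u=T, a=T, d=T, s=F

  (d ∧ u) ∨ (d ∨ ¬a) = True
    d ∧ u = True
    d ∨ ¬a = True
      ¬a = False
  (s → ¬u) ∧ u = True
    s → ¬u = True
      ¬u = False
Both conjuncts True, so the formula holds.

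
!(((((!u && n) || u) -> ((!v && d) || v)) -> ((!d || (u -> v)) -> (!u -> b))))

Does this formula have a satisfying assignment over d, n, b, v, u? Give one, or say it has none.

d=T, n=T, b=F, v=T, u=F

  !(((((!u && n) || u) -> ((!v && d) || v)) -> ((!d || (u -> v)) -> (!u -> b)))) = True
    (((!u && n) || u) -> ((!v && d) || v)) -> ((!d || (u -> v)) -> (!u -> b)) = False
      ((!u && n) || u) -> ((!v && d) || v) = True
        (!u && n) || u = True
          !u && n = True
            !u = True
        (!v && d) || v = True
          !v && d = False
            !v = False
      (!d || (u -> v)) -> (!u -> b) = False
        !d || (u -> v) = True
          !d = False
          u -> v = True
        !u -> b = False
          !u = True
The formula evaluates to True.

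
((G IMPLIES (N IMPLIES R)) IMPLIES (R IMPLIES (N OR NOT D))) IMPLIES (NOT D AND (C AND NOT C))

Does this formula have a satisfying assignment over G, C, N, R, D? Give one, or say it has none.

G: True; C: False; N: False; R: True; D: True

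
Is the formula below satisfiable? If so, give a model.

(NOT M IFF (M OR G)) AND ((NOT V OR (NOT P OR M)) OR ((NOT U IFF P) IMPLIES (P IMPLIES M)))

V=F; P=F; G=T; M=F; U=T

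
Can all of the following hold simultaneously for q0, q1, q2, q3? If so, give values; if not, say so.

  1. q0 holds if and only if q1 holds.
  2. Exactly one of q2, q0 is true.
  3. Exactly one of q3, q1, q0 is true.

q0 = False, q1 = False, q2 = True, q3 = True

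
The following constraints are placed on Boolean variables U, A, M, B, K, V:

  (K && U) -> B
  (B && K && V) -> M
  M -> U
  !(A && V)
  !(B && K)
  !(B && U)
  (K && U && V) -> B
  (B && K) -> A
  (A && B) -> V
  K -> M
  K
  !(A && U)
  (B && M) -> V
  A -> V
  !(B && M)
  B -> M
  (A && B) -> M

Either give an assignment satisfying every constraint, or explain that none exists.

Unsatisfiable — no assignment works.

Case K = True:
  (!K || M) forces M = True.
  (!M || U) forces U = True.
  (!B || !U) forces B = False.
  Clause (B || !K || !U) is falsified — contradiction.
Case K = False:
  Clause (K) is falsified — contradiction.
Both cases fail, so the formula is unsatisfiable.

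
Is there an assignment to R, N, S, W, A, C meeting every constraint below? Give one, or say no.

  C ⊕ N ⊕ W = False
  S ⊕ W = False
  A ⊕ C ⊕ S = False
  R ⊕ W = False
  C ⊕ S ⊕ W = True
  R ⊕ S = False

R = False, N = True, S = False, W = False, A = True, C = True

C ⊕ N ⊕ W = T ⊕ T ⊕ F = False ✓
S ⊕ W = F ⊕ F = False ✓
A ⊕ C ⊕ S = T ⊕ T ⊕ F = False ✓
R ⊕ W = F ⊕ F = False ✓
C ⊕ S ⊕ W = T ⊕ F ⊕ F = True ✓
R ⊕ S = F ⊕ F = False ✓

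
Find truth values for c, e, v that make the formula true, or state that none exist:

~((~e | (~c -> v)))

c = False, e = True, v = False

  ~((~e | (~c -> v))) = True
    ~e | (~c -> v) = False
      ~e = False
      ~c -> v = False
        ~c = True
The formula evaluates to True.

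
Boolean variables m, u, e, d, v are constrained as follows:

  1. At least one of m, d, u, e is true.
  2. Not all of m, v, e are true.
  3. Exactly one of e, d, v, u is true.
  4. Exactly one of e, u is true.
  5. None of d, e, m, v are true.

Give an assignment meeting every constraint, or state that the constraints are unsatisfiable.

m = False; u = True; e = False; d = False; v = False

  (1) {m, d, u, e}: 1 true — at least one ✓
  (2) {m, v, e}: 0/3 true — not all ✓
  (3) {e, d, v, u}: 1 true — exactly one ✓
  (4) {e, u}: 1 true — exactly one ✓
  (5) {d, e, m, v}: 0 true — none ✓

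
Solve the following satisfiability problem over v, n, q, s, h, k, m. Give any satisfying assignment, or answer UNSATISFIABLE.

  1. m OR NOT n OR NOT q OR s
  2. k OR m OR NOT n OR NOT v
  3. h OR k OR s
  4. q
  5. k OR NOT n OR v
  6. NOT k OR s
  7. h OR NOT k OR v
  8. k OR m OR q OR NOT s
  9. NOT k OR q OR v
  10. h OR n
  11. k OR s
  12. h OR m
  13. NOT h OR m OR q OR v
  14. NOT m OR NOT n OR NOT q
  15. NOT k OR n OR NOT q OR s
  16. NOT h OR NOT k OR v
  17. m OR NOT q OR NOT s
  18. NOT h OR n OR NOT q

Case n = True:
  (q) forces q = True.
  (NOT m OR NOT n OR NOT q) forces m = False.
  (m OR NOT n OR NOT q OR s) forces s = True.
  Clause (m OR NOT q OR NOT s) is falsified — contradiction.
Case n = False:
  (q) forces q = True.
  (h OR n) forces h = True.
  Clause (NOT h OR n OR NOT q) is falsified — contradiction.
Both cases fail, so the formula is unsatisfiable.

The formula is unsatisfiable.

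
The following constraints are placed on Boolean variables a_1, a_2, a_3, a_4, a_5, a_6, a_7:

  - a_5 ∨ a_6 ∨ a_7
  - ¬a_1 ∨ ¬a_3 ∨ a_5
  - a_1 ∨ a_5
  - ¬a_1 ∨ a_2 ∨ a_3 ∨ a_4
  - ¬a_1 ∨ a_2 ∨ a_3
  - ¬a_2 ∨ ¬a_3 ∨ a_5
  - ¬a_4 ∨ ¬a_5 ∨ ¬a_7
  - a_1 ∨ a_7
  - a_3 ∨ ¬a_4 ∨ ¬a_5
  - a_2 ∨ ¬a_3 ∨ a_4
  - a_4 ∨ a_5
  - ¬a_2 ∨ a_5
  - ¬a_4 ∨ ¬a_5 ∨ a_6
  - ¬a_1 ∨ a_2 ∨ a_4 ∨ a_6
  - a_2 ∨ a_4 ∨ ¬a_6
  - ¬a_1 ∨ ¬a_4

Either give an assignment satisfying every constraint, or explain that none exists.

Set a_1 = True.
  then (¬a_1 ∨ ¬a_4) forces a_4 = False.
  then (a_4 ∨ a_5) forces a_5 = True.
Try a_2 = False:
  (¬a_1 ∨ a_2 ∨ a_3 ∨ a_4) forces a_3 = True.
  clause (a_2 ∨ ¬a_3 ∨ a_4) is falsified — backtrack.
So a_2 = True.
Set a_3 = True.
Set a_6 = True.
Set a_7 = False.
All clauses satisfied.

a_1: True; a_2: True; a_3: True; a_4: False; a_5: True; a_6: True; a_7: False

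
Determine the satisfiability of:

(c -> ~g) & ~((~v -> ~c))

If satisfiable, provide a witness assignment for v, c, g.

v: False, c: True, g: False

  c -> ~g = True
    ~g = True
  ~((~v -> ~c)) = True
    ~v -> ~c = False
      ~v = True
      ~c = False
Both conjuncts True, so the formula holds.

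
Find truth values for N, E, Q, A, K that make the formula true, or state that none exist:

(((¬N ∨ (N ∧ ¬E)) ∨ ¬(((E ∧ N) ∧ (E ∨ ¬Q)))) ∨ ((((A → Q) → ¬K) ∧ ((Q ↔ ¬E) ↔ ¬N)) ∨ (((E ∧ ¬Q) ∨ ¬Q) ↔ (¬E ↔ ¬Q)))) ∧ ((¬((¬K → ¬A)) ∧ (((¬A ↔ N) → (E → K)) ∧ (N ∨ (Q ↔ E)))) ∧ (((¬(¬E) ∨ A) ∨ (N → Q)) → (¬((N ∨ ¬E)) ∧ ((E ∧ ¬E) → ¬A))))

Unsatisfiable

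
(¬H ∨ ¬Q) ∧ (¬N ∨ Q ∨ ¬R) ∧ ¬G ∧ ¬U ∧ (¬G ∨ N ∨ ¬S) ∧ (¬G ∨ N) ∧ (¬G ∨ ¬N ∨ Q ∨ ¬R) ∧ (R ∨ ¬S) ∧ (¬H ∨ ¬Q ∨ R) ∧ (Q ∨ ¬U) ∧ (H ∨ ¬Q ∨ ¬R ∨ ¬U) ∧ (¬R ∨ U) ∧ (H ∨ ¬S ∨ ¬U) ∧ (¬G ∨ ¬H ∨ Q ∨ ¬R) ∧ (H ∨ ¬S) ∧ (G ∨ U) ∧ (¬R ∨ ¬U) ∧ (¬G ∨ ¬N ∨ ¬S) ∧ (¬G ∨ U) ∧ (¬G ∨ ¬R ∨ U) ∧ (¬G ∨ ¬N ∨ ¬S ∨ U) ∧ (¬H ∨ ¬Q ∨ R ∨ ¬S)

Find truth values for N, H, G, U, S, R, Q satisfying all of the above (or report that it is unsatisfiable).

Unsatisfiable

Case G = True:
  Clause (¬G) is falsified — contradiction.
Case G = False:
  (¬U) forces U = False.
  Clause (G ∨ U) is falsified — contradiction.
Both cases fail, so the formula is unsatisfiable.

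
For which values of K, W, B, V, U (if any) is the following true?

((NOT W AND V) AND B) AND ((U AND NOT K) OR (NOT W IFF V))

K: False, W: False, B: True, V: True, U: True

  (NOT W AND V) AND B = True
    NOT W AND V = True
      NOT W = True
  (U AND NOT K) OR (NOT W IFF V) = True
    U AND NOT K = True
      NOT K = True
    NOT W IFF V = True
      NOT W = True
Both conjuncts True, so the formula holds.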